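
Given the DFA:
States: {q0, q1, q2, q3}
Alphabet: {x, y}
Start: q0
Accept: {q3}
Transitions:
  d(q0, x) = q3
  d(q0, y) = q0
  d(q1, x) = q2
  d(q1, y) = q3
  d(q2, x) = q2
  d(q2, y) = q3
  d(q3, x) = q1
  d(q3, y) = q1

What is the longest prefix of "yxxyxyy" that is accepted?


Run the DFA, marking each prefix where the state is accepting:
  "" -> q0 [reject]
  "y" -> q0 [reject]
  "yx" -> q3 [accept]
  "yxx" -> q1 [reject]
  "yxxy" -> q3 [accept]
  "yxxyx" -> q1 [reject]
  "yxxyxy" -> q3 [accept]
  "yxxyxyy" -> q1 [reject]

"yxxyxy"


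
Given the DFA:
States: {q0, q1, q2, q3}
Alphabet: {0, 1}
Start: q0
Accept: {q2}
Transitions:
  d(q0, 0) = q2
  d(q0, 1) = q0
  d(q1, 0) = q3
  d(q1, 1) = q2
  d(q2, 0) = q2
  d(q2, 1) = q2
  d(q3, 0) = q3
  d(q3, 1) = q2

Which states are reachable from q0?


BFS from q0:
  layer 0: {q0}
  layer 1: {q2}

{q0, q2}


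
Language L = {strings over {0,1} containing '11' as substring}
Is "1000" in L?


'11' does not occur

No, "1000" is not in L


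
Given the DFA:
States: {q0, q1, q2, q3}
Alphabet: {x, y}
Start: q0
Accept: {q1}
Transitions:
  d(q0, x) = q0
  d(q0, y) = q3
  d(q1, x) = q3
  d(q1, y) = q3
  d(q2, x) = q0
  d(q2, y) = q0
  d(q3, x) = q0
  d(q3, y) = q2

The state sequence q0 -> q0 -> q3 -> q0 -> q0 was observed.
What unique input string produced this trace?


Trace back each transition to find the symbol:
  q0 --[x]--> q0
  q0 --[y]--> q3
  q3 --[x]--> q0
  q0 --[x]--> q0

"xyxx"


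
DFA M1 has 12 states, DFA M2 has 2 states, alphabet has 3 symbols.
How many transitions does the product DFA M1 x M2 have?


Product DFA has 12 * 2 = 24 states.
Each has 3 transitions: 24 * 3 = 72

72


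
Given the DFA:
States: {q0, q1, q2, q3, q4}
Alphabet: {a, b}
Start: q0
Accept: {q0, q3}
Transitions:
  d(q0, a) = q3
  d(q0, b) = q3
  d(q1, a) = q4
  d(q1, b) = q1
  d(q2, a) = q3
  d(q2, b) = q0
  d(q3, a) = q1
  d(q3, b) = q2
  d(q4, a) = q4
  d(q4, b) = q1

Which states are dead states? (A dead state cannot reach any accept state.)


Forward reachability from each state:
  q0 -> reaches accept state q0 (live)
  q1 -> reaches {q1, q4}, no accept state (dead)
  q2 -> reaches accept state q0 (live)
  q3 -> reaches accept state q0 (live)
  q4 -> reaches {q1, q4}, no accept state (dead)

{q1, q4}


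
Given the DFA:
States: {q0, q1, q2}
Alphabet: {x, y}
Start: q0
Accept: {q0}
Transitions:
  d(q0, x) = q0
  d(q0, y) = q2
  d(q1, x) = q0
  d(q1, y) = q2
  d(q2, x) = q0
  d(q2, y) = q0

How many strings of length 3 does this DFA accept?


Enumerating all length-3 strings:
  "xxx" -> q0 [accept]
  "xxy" -> q2 [reject]
  "xyx" -> q0 [accept]
  "xyy" -> q0 [accept]
  "yxx" -> q0 [accept]
  "yxy" -> q2 [reject]
  "yyx" -> q0 [accept]
  "yyy" -> q2 [reject]

5 out of 8


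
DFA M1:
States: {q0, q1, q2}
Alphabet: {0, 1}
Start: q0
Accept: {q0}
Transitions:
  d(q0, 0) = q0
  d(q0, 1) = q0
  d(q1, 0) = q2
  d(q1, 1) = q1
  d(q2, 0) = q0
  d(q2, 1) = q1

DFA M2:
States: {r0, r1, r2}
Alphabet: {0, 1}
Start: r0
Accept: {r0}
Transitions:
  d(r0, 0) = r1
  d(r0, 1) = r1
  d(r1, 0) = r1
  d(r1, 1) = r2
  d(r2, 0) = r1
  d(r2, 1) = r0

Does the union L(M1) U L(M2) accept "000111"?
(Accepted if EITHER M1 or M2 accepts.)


M1: final=q0 accepted=True
M2: final=r1 accepted=False

Yes, union accepts


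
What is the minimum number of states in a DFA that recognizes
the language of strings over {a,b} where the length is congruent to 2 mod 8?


States track (length) mod 8.
Need 8 states: one per remainder 0..7; accept = remainder 2.

8


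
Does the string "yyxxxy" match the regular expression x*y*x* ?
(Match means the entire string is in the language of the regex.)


|string| = 6; first = 'y'; last = 'y'

No, "yyxxxy" does not match x*y*x*


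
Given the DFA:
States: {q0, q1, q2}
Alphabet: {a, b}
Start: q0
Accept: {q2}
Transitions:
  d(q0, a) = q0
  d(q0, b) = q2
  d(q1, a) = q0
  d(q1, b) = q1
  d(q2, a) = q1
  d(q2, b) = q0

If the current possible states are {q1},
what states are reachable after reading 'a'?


Apply transition on 'a' from each current state:
  d(q1, a) = q0

{q0}


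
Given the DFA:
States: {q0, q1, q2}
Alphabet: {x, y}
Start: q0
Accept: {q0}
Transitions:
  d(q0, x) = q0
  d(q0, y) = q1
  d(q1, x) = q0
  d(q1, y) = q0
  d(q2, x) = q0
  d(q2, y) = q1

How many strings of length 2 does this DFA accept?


Enumerating all length-2 strings:
  "xx" -> q0 [accept]
  "xy" -> q1 [reject]
  "yx" -> q0 [accept]
  "yy" -> q0 [accept]

3 out of 4


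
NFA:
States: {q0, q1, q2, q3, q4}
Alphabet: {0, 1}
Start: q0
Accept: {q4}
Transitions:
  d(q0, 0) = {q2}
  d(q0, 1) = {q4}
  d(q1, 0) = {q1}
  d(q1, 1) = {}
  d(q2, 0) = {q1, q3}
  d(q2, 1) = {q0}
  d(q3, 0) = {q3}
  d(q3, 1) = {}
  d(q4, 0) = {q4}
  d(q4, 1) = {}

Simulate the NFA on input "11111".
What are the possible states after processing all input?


Start: {q0}
  --1--> {q4}
  --1--> {}
  --1--> {}
  --1--> {}
  --1--> {}

{} (empty set, no valid transitions)


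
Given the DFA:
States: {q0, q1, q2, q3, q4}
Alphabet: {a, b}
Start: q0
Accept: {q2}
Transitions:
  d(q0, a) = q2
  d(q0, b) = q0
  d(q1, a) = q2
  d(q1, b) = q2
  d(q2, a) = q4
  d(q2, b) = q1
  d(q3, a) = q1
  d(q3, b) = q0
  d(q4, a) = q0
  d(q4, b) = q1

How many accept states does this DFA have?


Accept states listed: {q2}
Counting: q2(1)

1


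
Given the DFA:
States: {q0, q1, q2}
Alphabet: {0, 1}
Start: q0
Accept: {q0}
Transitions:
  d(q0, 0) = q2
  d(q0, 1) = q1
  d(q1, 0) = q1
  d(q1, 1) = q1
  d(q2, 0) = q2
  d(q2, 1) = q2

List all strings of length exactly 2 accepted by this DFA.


All strings of length 2: 4 total
Accepted: 0

None


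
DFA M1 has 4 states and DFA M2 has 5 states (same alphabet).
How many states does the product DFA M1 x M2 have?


Product construction pairs every M1 state with every M2 state.
4 * 5 = 20

20


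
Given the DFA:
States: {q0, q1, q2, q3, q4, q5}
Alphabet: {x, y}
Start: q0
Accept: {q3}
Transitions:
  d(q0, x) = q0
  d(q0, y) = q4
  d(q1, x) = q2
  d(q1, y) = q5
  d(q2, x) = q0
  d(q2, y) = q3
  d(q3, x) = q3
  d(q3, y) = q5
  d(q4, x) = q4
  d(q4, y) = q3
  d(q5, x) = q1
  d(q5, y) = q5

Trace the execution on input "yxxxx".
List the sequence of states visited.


Input: yxxxx
d(q0, y) = q4
d(q4, x) = q4
d(q4, x) = q4
d(q4, x) = q4
d(q4, x) = q4


q0 -> q4 -> q4 -> q4 -> q4 -> q4


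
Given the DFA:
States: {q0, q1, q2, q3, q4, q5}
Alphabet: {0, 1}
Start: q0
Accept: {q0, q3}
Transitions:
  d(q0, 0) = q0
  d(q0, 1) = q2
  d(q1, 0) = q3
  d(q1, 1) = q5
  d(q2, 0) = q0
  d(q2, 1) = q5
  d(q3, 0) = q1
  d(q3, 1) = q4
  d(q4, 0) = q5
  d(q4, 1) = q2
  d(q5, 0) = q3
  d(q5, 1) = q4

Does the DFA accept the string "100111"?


Trace: q0 -> q2 -> q0 -> q0 -> q2 -> q5 -> q4
Final state: q4
Accept states: {q0, q3}

No, rejected (final state q4 is not an accept state)


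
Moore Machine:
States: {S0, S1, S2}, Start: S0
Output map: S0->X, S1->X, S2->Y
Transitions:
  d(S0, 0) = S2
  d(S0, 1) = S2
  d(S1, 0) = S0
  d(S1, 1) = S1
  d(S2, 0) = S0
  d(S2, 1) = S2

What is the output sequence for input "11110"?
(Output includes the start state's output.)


Start: S0 (output X)
  --1--> S2 (output Y)
  --1--> S2 (output Y)
  --1--> S2 (output Y)
  --1--> S2 (output Y)
  --0--> S0 (output X)

"XYYYYX"


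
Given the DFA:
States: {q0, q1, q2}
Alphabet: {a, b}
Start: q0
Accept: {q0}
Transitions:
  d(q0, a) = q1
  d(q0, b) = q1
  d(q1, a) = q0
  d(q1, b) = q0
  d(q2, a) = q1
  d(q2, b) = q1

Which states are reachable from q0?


BFS from q0:
  layer 0: {q0}
  layer 1: {q1}

{q0, q1}


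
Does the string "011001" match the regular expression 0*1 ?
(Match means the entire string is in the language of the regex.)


|string| = 6; first = '0'; last = '1'

No, "011001" does not match 0*1


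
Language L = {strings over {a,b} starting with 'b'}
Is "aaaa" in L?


first symbol = 'a'

No, "aaaa" is not in L


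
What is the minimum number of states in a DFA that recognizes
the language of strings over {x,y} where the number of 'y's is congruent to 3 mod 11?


States track (count of 'y') mod 11.
Need 11 states: one per remainder 0..10; accept = remainder 3.

11


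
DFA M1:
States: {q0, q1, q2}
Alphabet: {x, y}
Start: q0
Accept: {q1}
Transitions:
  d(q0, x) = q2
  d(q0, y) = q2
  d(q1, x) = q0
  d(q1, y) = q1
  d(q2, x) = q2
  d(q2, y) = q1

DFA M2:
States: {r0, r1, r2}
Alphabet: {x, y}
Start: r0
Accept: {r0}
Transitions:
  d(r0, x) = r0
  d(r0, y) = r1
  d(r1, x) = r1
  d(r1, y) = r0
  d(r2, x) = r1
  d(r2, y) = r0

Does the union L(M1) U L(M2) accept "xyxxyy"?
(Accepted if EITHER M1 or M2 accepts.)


M1: final=q1 accepted=True
M2: final=r1 accepted=False

Yes, union accepts


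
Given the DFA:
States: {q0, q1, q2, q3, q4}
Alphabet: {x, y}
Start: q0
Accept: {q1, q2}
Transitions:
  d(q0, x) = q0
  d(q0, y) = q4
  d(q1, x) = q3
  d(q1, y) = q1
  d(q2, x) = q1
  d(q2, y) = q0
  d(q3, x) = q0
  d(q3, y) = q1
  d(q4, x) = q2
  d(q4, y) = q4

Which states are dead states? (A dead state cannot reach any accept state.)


Forward reachability from each state:
  q0 -> reaches accept state q1 (live)
  q1 -> reaches accept state q1 (live)
  q2 -> reaches accept state q1 (live)
  q3 -> reaches accept state q1 (live)
  q4 -> reaches accept state q1 (live)

None (all states can reach an accept state)


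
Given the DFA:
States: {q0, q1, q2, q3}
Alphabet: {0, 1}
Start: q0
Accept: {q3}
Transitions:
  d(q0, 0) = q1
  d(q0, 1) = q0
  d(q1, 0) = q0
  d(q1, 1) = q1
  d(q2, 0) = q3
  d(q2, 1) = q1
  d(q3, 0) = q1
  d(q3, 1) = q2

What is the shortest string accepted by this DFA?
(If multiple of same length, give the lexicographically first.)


BFS by string length (lex-first path to each state shown):
  len 0: q0<-""
  len 1: q0<-"1", q1<-"0"
  len 2: q0<-"00", q1<-"01"
  len 3: q0<-"001", q1<-"000"
  len 4: q0<-"0000", q1<-"0001"
  len 5: q0<-"00001", q1<-"00000"
  len 6: q0<-"000000", q1<-"000001"
  len 7: q0<-"0000001", q1<-"0000000"
  len 8: q0<-"00000000", q1<-"00000001"

No string accepted (empty language)


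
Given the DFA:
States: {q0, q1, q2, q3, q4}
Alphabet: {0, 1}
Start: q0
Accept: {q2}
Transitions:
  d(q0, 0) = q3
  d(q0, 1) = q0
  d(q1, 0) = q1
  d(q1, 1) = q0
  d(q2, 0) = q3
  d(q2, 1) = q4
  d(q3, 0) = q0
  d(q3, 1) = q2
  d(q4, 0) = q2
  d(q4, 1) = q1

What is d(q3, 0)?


Looking up transition d(q3, 0)

q0


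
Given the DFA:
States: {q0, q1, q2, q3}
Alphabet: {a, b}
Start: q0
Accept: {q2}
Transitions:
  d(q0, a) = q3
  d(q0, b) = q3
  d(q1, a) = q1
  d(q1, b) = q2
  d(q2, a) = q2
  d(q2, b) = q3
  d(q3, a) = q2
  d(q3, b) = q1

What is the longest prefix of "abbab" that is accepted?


Run the DFA, marking each prefix where the state is accepting:
  "" -> q0 [reject]
  "a" -> q3 [reject]
  "ab" -> q1 [reject]
  "abb" -> q2 [accept]
  "abba" -> q2 [accept]
  "abbab" -> q3 [reject]

"abba"


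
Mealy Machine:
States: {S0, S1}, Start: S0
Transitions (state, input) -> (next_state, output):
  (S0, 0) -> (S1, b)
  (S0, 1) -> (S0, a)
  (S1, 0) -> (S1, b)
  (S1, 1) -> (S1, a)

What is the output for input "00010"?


Step-by-step:
  (S0, 0) -> (S1, b)
  (S1, 0) -> (S1, b)
  (S1, 0) -> (S1, b)
  (S1, 1) -> (S1, a)
  (S1, 0) -> (S1, b)

"bbbab"


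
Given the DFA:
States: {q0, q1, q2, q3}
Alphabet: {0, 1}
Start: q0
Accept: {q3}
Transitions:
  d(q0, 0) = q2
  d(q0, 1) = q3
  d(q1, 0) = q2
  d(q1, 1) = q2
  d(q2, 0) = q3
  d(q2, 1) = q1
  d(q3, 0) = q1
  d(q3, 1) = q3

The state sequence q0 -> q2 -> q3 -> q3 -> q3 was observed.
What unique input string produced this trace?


Trace back each transition to find the symbol:
  q0 --[0]--> q2
  q2 --[0]--> q3
  q3 --[1]--> q3
  q3 --[1]--> q3

"0011"


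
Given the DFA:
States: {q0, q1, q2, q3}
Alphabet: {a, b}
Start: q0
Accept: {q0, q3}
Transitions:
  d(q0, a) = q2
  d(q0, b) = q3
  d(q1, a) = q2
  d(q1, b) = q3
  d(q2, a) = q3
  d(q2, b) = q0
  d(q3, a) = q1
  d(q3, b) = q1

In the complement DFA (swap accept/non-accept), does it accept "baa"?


Trace: q0 -> q3 -> q1 -> q2
Final: q2
Original accept: {q0, q3}
Complement: q2 is not in original accept

Yes, complement accepts (original rejects)


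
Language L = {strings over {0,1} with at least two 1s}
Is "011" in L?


count('1') = 2

Yes, "011" is in L


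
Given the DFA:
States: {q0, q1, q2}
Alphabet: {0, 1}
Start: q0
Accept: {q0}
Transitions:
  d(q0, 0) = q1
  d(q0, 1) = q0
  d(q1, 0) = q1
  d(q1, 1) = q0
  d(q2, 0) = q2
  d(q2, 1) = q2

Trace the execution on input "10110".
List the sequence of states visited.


Input: 10110
d(q0, 1) = q0
d(q0, 0) = q1
d(q1, 1) = q0
d(q0, 1) = q0
d(q0, 0) = q1


q0 -> q0 -> q1 -> q0 -> q0 -> q1


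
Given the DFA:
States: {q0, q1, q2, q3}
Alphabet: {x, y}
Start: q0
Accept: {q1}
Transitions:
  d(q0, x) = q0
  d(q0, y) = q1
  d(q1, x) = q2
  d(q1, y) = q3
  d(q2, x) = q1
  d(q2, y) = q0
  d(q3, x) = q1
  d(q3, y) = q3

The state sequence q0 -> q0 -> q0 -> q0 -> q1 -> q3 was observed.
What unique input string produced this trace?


Trace back each transition to find the symbol:
  q0 --[x]--> q0
  q0 --[x]--> q0
  q0 --[x]--> q0
  q0 --[y]--> q1
  q1 --[y]--> q3

"xxxyy"


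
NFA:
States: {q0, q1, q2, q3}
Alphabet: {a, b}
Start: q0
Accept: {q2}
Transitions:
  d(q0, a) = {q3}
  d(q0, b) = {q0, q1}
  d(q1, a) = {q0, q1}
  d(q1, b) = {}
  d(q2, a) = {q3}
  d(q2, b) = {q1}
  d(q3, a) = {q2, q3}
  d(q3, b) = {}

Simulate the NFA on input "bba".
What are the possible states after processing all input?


Start: {q0}
  --b--> {q0, q1}
  --b--> {q0, q1}
  --a--> {q0, q1, q3}

{q0, q1, q3}


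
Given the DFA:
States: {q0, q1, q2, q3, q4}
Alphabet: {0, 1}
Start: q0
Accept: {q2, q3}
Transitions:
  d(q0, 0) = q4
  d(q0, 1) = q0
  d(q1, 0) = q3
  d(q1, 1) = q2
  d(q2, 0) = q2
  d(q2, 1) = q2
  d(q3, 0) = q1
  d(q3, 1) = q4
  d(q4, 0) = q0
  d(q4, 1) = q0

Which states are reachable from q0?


BFS from q0:
  layer 0: {q0}
  layer 1: {q4}

{q0, q4}


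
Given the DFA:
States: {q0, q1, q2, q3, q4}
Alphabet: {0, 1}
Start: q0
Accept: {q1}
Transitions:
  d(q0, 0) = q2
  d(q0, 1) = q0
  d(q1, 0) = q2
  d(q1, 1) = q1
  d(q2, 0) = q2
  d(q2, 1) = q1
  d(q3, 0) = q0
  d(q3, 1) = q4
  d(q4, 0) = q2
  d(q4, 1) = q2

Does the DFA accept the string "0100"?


Trace: q0 -> q2 -> q1 -> q2 -> q2
Final state: q2
Accept states: {q1}

No, rejected (final state q2 is not an accept state)


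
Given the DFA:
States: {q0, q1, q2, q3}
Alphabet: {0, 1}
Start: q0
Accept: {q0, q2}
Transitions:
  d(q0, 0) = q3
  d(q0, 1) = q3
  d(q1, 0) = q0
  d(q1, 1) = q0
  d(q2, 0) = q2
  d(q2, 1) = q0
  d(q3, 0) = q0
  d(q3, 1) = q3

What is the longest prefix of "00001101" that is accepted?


Run the DFA, marking each prefix where the state is accepting:
  "" -> q0 [accept]
  "0" -> q3 [reject]
  "00" -> q0 [accept]
  "000" -> q3 [reject]
  "0000" -> q0 [accept]
  "00001" -> q3 [reject]
  "000011" -> q3 [reject]
  "0000110" -> q0 [accept]
  "00001101" -> q3 [reject]

"0000110"


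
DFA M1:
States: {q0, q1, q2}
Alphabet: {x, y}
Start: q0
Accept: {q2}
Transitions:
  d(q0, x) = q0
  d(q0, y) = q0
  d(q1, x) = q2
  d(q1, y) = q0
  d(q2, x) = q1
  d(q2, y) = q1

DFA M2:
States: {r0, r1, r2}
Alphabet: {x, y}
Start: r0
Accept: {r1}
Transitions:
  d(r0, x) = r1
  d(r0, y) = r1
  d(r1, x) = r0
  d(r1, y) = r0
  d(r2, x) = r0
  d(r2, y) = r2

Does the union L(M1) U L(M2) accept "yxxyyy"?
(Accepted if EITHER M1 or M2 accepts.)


M1: final=q0 accepted=False
M2: final=r0 accepted=False

No, union rejects (neither accepts)


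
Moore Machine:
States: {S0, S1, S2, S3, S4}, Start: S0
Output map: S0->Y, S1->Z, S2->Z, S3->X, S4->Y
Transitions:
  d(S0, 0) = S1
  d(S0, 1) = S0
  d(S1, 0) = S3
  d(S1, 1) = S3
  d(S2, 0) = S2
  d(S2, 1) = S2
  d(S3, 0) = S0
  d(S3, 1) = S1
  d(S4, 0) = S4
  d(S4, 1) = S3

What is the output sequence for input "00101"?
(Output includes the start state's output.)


Start: S0 (output Y)
  --0--> S1 (output Z)
  --0--> S3 (output X)
  --1--> S1 (output Z)
  --0--> S3 (output X)
  --1--> S1 (output Z)

"YZXZXZ"


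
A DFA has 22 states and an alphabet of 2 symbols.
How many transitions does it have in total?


Each state has exactly one transition per symbol.
22 * 2 = 44

44


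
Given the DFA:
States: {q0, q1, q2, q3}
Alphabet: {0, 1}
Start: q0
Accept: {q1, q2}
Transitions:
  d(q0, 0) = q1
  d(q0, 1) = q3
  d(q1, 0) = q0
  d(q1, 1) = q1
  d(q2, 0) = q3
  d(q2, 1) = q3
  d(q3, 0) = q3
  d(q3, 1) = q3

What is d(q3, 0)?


Looking up transition d(q3, 0)

q3


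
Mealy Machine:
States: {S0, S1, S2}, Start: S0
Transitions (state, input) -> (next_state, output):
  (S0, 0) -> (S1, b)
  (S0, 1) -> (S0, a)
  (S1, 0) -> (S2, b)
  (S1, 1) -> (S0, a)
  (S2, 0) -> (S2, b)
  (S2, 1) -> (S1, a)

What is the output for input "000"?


Step-by-step:
  (S0, 0) -> (S1, b)
  (S1, 0) -> (S2, b)
  (S2, 0) -> (S2, b)

"bbb"


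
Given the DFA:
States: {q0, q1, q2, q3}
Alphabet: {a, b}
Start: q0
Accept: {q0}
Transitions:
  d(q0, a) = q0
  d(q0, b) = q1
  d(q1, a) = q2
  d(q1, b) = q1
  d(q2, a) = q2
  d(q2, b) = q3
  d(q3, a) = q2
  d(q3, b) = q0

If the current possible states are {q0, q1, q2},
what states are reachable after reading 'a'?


Apply transition on 'a' from each current state:
  d(q0, a) = q0
  d(q1, a) = q2
  d(q2, a) = q2

{q0, q2}


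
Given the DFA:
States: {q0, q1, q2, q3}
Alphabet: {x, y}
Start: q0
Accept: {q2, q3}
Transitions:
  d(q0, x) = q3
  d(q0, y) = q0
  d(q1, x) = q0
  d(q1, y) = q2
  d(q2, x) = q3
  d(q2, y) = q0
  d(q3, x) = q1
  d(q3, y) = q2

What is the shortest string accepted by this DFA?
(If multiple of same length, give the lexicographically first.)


BFS by string length (lex-first path to each state shown):
  len 0: q0<-""
  len 1: q0<-"y", q3<-"x"
Found accept state at length 1.

"x"


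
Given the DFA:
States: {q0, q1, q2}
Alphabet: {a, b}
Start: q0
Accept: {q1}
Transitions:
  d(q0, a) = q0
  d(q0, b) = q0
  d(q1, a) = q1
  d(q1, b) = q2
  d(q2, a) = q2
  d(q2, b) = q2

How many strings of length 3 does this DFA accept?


Enumerating all length-3 strings:
  "aaa" -> q0 [reject]
  "aab" -> q0 [reject]
  "aba" -> q0 [reject]
  "abb" -> q0 [reject]
  "baa" -> q0 [reject]
  "bab" -> q0 [reject]
  "bba" -> q0 [reject]
  "bbb" -> q0 [reject]

0 out of 8


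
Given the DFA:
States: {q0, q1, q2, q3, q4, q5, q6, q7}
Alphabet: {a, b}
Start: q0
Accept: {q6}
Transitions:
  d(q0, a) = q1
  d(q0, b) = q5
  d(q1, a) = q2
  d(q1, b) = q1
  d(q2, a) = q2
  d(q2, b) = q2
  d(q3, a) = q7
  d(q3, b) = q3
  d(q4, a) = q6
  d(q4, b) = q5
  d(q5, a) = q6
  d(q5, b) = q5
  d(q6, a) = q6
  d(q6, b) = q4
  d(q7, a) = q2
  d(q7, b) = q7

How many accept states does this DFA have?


Accept states listed: {q6}
Counting: q6(1)

1


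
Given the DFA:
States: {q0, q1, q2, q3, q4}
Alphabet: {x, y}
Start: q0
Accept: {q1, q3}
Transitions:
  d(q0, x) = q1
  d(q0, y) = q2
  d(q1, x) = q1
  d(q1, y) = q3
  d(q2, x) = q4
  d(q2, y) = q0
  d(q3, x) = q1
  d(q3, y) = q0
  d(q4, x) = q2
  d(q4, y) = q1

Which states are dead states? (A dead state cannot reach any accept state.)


Forward reachability from each state:
  q0 -> reaches accept state q1 (live)
  q1 -> reaches accept state q1 (live)
  q2 -> reaches accept state q1 (live)
  q3 -> reaches accept state q1 (live)
  q4 -> reaches accept state q1 (live)

None (all states can reach an accept state)


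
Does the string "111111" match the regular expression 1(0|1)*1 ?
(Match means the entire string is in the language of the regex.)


|string| = 6; first = '1'; last = '1'

Yes, "111111" matches 1(0|1)*1


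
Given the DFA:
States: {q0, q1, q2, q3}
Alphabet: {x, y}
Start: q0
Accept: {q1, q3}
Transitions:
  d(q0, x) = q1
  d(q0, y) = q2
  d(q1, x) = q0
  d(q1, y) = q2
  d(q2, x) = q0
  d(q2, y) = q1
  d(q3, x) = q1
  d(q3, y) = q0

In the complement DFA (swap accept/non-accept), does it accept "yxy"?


Trace: q0 -> q2 -> q0 -> q2
Final: q2
Original accept: {q1, q3}
Complement: q2 is not in original accept

Yes, complement accepts (original rejects)


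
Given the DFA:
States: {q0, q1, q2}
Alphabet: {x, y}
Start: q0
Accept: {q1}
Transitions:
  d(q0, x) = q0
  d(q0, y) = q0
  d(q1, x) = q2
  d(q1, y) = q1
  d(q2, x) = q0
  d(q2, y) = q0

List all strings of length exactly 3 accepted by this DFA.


All strings of length 3: 8 total
Accepted: 0

None


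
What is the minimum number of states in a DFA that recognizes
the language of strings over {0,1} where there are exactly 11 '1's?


States: count = 0, 1, ..., 11 (that's 12 states), plus a dead state for count > 11.
Total: 12 + 1 = 13. Accept = count-11 state.

13


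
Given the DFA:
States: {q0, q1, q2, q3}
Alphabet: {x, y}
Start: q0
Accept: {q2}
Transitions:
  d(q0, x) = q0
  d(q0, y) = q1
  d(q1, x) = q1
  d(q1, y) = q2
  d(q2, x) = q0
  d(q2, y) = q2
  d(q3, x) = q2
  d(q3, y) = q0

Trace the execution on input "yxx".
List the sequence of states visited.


Input: yxx
d(q0, y) = q1
d(q1, x) = q1
d(q1, x) = q1


q0 -> q1 -> q1 -> q1


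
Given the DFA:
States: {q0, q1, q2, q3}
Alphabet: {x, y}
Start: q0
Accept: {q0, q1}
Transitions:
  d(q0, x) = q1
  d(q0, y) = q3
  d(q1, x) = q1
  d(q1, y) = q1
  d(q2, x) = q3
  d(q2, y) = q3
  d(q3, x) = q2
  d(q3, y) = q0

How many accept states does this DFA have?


Accept states listed: {q0, q1}
Counting: q0(1) q1(2)

2


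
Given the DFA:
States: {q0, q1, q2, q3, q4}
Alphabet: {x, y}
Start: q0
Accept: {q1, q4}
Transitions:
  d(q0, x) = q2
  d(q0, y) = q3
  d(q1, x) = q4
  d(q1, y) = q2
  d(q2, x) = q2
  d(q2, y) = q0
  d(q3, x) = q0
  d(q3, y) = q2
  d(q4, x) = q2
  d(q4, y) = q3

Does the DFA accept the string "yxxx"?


Trace: q0 -> q3 -> q0 -> q2 -> q2
Final state: q2
Accept states: {q1, q4}

No, rejected (final state q2 is not an accept state)


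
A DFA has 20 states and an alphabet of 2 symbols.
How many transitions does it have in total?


Each state has exactly one transition per symbol.
20 * 2 = 40

40


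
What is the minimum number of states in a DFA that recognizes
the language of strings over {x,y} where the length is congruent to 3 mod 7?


States track (length) mod 7.
Need 7 states: one per remainder 0..6; accept = remainder 3.

7


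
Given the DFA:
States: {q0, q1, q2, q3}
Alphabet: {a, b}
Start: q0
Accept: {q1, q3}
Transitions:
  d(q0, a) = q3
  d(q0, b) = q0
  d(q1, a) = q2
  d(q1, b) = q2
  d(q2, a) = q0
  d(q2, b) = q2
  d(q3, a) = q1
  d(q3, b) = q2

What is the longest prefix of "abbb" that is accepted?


Run the DFA, marking each prefix where the state is accepting:
  "" -> q0 [reject]
  "a" -> q3 [accept]
  "ab" -> q2 [reject]
  "abb" -> q2 [reject]
  "abbb" -> q2 [reject]

"a"


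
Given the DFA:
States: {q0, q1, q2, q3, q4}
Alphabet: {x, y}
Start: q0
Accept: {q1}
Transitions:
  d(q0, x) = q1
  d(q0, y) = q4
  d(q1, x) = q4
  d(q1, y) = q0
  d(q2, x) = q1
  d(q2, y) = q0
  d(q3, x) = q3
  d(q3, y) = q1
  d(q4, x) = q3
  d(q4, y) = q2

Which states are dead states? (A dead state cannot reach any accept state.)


Forward reachability from each state:
  q0 -> reaches accept state q1 (live)
  q1 -> reaches accept state q1 (live)
  q2 -> reaches accept state q1 (live)
  q3 -> reaches accept state q1 (live)
  q4 -> reaches accept state q1 (live)

None (all states can reach an accept state)


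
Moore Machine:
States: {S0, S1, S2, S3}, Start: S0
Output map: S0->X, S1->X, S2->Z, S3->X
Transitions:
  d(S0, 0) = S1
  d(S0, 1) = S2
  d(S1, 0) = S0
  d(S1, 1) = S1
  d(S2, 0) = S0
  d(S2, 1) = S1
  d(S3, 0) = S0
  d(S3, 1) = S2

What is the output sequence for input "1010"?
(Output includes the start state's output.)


Start: S0 (output X)
  --1--> S2 (output Z)
  --0--> S0 (output X)
  --1--> S2 (output Z)
  --0--> S0 (output X)

"XZXZX"


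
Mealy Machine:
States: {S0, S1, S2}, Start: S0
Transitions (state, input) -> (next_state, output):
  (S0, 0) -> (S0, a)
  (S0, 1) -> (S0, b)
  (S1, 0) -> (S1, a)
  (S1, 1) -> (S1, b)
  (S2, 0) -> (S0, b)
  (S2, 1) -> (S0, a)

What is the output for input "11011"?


Step-by-step:
  (S0, 1) -> (S0, b)
  (S0, 1) -> (S0, b)
  (S0, 0) -> (S0, a)
  (S0, 1) -> (S0, b)
  (S0, 1) -> (S0, b)

"bbabb"


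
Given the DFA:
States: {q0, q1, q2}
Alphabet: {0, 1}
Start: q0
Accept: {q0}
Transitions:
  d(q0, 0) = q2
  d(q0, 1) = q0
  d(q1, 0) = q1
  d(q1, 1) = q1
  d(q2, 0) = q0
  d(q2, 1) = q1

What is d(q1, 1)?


Looking up transition d(q1, 1)

q1


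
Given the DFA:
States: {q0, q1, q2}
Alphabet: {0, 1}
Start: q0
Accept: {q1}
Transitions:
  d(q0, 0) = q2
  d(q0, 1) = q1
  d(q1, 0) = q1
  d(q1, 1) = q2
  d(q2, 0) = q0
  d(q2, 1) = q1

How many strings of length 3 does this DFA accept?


Enumerating all length-3 strings:
  "000" -> q2 [reject]
  "001" -> q1 [accept]
  "010" -> q1 [accept]
  "011" -> q2 [reject]
  "100" -> q1 [accept]
  "101" -> q2 [reject]
  "110" -> q0 [reject]
  "111" -> q1 [accept]

4 out of 8


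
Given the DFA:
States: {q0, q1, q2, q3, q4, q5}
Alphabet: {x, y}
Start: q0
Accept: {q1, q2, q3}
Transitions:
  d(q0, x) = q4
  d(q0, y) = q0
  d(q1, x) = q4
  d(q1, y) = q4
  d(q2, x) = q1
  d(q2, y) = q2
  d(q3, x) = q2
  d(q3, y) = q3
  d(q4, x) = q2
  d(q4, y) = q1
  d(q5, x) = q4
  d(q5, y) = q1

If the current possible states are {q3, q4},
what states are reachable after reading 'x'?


Apply transition on 'x' from each current state:
  d(q3, x) = q2
  d(q4, x) = q2

{q2}


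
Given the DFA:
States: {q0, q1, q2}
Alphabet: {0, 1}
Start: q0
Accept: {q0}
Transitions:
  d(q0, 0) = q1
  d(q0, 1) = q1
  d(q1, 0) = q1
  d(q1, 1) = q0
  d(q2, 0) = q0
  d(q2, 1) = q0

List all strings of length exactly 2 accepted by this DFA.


All strings of length 2: 4 total
Accepted: 2

"01", "11"


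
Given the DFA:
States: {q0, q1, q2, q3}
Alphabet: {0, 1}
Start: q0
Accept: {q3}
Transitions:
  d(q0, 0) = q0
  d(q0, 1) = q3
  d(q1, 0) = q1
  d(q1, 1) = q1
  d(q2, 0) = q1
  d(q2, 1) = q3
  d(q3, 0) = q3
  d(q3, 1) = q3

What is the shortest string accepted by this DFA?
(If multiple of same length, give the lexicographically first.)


BFS by string length (lex-first path to each state shown):
  len 0: q0<-""
  len 1: q0<-"0", q3<-"1"
Found accept state at length 1.

"1"


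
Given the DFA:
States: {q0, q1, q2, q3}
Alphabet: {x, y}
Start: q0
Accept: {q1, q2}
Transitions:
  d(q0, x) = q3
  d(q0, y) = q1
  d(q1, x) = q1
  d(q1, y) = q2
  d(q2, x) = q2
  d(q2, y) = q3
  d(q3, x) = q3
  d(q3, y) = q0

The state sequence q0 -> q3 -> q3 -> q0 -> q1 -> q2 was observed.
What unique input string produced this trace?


Trace back each transition to find the symbol:
  q0 --[x]--> q3
  q3 --[x]--> q3
  q3 --[y]--> q0
  q0 --[y]--> q1
  q1 --[y]--> q2

"xxyyy"


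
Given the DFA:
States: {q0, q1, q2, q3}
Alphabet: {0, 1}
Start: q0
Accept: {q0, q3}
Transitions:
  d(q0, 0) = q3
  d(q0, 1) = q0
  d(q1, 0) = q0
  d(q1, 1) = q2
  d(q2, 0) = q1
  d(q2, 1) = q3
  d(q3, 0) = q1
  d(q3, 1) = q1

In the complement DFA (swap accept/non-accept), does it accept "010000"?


Trace: q0 -> q3 -> q1 -> q0 -> q3 -> q1 -> q0
Final: q0
Original accept: {q0, q3}
Complement: q0 is in original accept

No, complement rejects (original accepts)


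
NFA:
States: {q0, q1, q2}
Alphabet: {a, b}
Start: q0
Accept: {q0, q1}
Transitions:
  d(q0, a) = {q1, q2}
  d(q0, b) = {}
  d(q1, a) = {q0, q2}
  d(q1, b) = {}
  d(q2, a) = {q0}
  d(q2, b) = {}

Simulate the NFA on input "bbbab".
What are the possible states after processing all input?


Start: {q0}
  --b--> {}
  --b--> {}
  --b--> {}
  --a--> {}
  --b--> {}

{} (empty set, no valid transitions)


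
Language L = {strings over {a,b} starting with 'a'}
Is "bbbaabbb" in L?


first symbol = 'b'

No, "bbbaabbb" is not in L


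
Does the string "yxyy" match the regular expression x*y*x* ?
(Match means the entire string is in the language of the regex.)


|string| = 4; first = 'y'; last = 'y'

No, "yxyy" does not match x*y*x*


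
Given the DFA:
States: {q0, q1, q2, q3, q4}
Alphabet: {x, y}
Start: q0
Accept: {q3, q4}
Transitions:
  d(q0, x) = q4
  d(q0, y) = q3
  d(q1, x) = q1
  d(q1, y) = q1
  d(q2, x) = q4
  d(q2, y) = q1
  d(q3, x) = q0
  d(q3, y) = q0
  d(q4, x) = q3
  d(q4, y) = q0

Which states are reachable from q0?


BFS from q0:
  layer 0: {q0}
  layer 1: {q3, q4}

{q0, q3, q4}


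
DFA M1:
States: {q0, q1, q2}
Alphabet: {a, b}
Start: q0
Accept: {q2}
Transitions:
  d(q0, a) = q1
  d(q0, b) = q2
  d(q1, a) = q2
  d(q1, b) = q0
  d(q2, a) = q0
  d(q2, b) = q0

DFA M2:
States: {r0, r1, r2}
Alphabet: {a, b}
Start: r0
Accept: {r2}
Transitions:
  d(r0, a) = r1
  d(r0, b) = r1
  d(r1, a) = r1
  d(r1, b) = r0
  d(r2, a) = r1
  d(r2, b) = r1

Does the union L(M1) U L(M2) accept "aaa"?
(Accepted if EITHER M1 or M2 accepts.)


M1: final=q0 accepted=False
M2: final=r1 accepted=False

No, union rejects (neither accepts)


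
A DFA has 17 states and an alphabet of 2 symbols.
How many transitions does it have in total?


Each state has exactly one transition per symbol.
17 * 2 = 34

34


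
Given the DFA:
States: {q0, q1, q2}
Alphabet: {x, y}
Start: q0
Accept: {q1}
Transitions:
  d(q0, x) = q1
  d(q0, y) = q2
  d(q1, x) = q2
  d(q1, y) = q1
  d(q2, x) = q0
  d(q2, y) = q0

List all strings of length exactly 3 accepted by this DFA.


All strings of length 3: 8 total
Accepted: 3

"xyy", "yxx", "yyx"


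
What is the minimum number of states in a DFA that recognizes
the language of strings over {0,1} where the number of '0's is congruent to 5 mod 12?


States track (count of '0') mod 12.
Need 12 states: one per remainder 0..11; accept = remainder 5.

12


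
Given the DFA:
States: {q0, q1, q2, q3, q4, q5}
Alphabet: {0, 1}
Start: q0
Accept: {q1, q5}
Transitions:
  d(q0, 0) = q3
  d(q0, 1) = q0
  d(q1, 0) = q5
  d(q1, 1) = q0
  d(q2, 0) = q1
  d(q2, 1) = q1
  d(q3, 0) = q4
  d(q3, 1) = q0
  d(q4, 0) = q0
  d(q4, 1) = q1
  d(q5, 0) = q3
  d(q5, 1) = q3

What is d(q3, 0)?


Looking up transition d(q3, 0)

q4


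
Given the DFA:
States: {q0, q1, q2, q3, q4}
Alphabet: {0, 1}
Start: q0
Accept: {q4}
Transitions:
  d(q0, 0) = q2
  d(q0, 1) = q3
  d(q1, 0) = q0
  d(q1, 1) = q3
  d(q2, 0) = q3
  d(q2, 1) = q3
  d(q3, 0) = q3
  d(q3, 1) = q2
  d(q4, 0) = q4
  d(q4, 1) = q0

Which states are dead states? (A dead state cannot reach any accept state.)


Forward reachability from each state:
  q0 -> reaches {q0, q2, q3}, no accept state (dead)
  q1 -> reaches {q0, q1, q2, q3}, no accept state (dead)
  q2 -> reaches {q2, q3}, no accept state (dead)
  q3 -> reaches {q2, q3}, no accept state (dead)
  q4 -> reaches accept state q4 (live)

{q0, q1, q2, q3}


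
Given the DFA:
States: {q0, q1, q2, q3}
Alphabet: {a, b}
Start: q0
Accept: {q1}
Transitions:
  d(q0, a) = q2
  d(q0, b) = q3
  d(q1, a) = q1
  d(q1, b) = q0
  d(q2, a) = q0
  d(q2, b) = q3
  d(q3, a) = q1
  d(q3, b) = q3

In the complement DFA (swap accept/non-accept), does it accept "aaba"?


Trace: q0 -> q2 -> q0 -> q3 -> q1
Final: q1
Original accept: {q1}
Complement: q1 is in original accept

No, complement rejects (original accepts)


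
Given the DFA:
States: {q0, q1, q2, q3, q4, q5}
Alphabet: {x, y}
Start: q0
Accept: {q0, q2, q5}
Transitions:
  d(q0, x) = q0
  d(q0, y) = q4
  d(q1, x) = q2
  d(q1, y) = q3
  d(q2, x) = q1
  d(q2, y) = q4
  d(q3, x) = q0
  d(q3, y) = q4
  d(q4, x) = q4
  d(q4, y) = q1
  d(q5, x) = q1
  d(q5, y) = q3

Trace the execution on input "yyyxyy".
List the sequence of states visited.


Input: yyyxyy
d(q0, y) = q4
d(q4, y) = q1
d(q1, y) = q3
d(q3, x) = q0
d(q0, y) = q4
d(q4, y) = q1


q0 -> q4 -> q1 -> q3 -> q0 -> q4 -> q1


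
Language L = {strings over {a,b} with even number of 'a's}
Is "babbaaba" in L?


count('a') = 4; 4 mod 2 = 0

Yes, "babbaaba" is in L


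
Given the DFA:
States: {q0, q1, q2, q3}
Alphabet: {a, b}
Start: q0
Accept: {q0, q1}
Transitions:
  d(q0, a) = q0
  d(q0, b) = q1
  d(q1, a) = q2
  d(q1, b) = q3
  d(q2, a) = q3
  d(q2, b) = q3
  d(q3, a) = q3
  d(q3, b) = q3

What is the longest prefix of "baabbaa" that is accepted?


Run the DFA, marking each prefix where the state is accepting:
  "" -> q0 [accept]
  "b" -> q1 [accept]
  "ba" -> q2 [reject]
  "baa" -> q3 [reject]
  "baab" -> q3 [reject]
  "baabb" -> q3 [reject]
  "baabba" -> q3 [reject]
  "baabbaa" -> q3 [reject]

"b"


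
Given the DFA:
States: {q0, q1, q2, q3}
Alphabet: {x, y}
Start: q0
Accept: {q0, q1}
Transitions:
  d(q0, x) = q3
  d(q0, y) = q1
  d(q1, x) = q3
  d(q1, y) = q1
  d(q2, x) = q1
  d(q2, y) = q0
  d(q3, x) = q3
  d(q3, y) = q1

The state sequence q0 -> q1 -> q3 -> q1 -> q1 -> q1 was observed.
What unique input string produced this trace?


Trace back each transition to find the symbol:
  q0 --[y]--> q1
  q1 --[x]--> q3
  q3 --[y]--> q1
  q1 --[y]--> q1
  q1 --[y]--> q1

"yxyyy"


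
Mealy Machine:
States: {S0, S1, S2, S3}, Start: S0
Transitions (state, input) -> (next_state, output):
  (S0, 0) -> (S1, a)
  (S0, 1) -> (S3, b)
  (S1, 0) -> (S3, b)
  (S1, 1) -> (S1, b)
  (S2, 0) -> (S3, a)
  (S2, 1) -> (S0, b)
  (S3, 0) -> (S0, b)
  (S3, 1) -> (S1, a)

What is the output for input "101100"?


Step-by-step:
  (S0, 1) -> (S3, b)
  (S3, 0) -> (S0, b)
  (S0, 1) -> (S3, b)
  (S3, 1) -> (S1, a)
  (S1, 0) -> (S3, b)
  (S3, 0) -> (S0, b)

"bbbabb"


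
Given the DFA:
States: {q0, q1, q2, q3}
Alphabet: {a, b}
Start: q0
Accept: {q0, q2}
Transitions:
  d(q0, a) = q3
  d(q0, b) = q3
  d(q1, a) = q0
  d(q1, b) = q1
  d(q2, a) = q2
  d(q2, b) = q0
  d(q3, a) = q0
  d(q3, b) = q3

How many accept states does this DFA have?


Accept states listed: {q0, q2}
Counting: q0(1) q2(2)

2


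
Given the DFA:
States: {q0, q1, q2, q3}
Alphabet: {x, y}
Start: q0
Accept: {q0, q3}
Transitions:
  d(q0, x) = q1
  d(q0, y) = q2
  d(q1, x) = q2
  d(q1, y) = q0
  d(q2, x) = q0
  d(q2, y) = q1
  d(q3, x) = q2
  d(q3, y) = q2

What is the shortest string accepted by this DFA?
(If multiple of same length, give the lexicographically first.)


BFS by string length (lex-first path to each state shown):
  len 0: q0<-""
Found accept state at length 0.

"" (empty string)


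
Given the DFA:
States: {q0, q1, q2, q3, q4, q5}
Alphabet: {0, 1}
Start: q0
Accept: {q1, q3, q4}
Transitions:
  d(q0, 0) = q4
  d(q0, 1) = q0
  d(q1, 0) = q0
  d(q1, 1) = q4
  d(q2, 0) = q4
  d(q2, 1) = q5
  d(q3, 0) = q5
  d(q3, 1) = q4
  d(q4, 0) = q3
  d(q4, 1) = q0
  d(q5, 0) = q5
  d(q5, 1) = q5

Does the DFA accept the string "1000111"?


Trace: q0 -> q0 -> q4 -> q3 -> q5 -> q5 -> q5 -> q5
Final state: q5
Accept states: {q1, q3, q4}

No, rejected (final state q5 is not an accept state)


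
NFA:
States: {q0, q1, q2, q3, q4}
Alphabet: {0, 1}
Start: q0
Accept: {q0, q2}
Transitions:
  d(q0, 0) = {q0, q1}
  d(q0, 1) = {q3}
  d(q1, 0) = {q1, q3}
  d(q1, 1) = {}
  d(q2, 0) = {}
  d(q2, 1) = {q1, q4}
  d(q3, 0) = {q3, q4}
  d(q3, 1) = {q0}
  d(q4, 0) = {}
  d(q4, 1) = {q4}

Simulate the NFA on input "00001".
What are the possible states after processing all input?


Start: {q0}
  --0--> {q0, q1}
  --0--> {q0, q1, q3}
  --0--> {q0, q1, q3, q4}
  --0--> {q0, q1, q3, q4}
  --1--> {q0, q3, q4}

{q0, q3, q4}


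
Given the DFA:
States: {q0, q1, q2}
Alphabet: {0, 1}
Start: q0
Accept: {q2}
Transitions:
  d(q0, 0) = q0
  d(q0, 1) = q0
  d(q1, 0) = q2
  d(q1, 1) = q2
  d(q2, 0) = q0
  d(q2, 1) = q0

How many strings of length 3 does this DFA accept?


Enumerating all length-3 strings:
  "000" -> q0 [reject]
  "001" -> q0 [reject]
  "010" -> q0 [reject]
  "011" -> q0 [reject]
  "100" -> q0 [reject]
  "101" -> q0 [reject]
  "110" -> q0 [reject]
  "111" -> q0 [reject]

0 out of 8


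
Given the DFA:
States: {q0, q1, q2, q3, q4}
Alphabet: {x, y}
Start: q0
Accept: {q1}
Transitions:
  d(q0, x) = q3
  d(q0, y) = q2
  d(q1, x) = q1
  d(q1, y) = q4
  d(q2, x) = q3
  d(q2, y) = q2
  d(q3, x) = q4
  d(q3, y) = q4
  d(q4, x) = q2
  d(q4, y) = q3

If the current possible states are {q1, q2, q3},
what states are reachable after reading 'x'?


Apply transition on 'x' from each current state:
  d(q1, x) = q1
  d(q2, x) = q3
  d(q3, x) = q4

{q1, q3, q4}


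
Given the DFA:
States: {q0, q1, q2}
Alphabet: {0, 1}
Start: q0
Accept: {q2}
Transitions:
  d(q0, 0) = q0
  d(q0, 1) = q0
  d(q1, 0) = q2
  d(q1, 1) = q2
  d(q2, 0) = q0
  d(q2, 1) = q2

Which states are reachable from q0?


BFS from q0:
  layer 0: {q0}

{q0}


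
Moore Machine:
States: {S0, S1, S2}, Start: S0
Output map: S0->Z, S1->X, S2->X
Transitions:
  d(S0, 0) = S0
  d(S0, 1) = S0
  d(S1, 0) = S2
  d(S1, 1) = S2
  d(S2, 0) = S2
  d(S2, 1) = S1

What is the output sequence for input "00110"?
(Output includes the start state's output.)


Start: S0 (output Z)
  --0--> S0 (output Z)
  --0--> S0 (output Z)
  --1--> S0 (output Z)
  --1--> S0 (output Z)
  --0--> S0 (output Z)

"ZZZZZZ"


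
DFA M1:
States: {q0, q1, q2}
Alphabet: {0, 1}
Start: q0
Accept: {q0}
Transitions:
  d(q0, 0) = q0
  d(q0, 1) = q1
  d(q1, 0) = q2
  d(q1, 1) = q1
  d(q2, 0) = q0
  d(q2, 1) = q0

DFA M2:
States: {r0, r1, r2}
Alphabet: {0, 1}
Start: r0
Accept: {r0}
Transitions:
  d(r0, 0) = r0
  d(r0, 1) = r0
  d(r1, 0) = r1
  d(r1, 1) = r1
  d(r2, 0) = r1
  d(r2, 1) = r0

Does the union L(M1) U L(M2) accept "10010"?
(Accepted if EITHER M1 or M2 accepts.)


M1: final=q2 accepted=False
M2: final=r0 accepted=True

Yes, union accepts


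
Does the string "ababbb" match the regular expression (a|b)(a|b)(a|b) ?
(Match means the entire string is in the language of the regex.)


|string| = 6; first = 'a'; last = 'b'

No, "ababbb" does not match (a|b)(a|b)(a|b)


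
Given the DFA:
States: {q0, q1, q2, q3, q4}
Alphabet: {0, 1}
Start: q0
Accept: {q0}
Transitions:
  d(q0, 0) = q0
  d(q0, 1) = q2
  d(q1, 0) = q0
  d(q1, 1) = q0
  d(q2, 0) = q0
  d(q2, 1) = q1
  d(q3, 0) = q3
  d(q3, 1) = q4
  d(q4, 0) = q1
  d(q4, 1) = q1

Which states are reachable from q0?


BFS from q0:
  layer 0: {q0}
  layer 1: {q2}
  layer 2: {q1}

{q0, q1, q2}


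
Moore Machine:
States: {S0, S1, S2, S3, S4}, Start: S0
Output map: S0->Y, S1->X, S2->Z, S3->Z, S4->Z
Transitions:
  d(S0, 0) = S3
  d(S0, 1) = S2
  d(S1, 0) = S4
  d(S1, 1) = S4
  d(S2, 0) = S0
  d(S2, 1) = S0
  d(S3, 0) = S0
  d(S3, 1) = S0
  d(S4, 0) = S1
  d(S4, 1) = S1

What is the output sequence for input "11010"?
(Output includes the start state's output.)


Start: S0 (output Y)
  --1--> S2 (output Z)
  --1--> S0 (output Y)
  --0--> S3 (output Z)
  --1--> S0 (output Y)
  --0--> S3 (output Z)

"YZYZYZ"


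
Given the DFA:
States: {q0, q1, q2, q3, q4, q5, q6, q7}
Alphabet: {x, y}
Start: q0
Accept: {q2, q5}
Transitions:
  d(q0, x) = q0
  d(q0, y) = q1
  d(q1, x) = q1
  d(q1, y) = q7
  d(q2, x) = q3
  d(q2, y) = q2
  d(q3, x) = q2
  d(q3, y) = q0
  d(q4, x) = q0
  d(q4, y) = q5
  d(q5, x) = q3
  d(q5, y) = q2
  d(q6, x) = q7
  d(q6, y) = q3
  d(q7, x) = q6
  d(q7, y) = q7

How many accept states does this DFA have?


Accept states listed: {q2, q5}
Counting: q2(1) q5(2)

2


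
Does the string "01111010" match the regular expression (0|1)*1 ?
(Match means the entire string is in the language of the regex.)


|string| = 8; first = '0'; last = '0'

No, "01111010" does not match (0|1)*1


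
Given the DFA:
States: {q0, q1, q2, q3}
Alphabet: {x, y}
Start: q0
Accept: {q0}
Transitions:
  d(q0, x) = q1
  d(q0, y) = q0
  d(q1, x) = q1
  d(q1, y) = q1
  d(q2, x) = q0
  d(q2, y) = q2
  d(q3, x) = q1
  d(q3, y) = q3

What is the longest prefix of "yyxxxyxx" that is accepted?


Run the DFA, marking each prefix where the state is accepting:
  "" -> q0 [accept]
  "y" -> q0 [accept]
  "yy" -> q0 [accept]
  "yyx" -> q1 [reject]
  "yyxx" -> q1 [reject]
  "yyxxx" -> q1 [reject]
  "yyxxxy" -> q1 [reject]
  "yyxxxyx" -> q1 [reject]
  "yyxxxyxx" -> q1 [reject]

"yy"


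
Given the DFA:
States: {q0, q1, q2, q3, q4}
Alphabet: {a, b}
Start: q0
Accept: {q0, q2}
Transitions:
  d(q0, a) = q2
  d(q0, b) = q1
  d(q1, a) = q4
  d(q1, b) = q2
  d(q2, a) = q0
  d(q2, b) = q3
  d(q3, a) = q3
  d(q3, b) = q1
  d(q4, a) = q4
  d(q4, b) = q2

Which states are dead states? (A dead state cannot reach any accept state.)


Forward reachability from each state:
  q0 -> reaches accept state q0 (live)
  q1 -> reaches accept state q0 (live)
  q2 -> reaches accept state q0 (live)
  q3 -> reaches accept state q0 (live)
  q4 -> reaches accept state q0 (live)

None (all states can reach an accept state)
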